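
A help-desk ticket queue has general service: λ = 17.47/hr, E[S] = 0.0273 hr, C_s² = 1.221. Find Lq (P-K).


ρ = λ·E[S] = 17.47·0.0273 = 0.4769
Lq = ρ²(1+C_s²)/(2(1−ρ)) = 0.2275·(1+1.221)/(2·0.5231)
= 0.2275·2.2210/1.0461 = 0.48291

Final: 0.48291


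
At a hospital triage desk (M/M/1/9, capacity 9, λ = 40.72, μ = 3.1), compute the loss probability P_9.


ρ = λ/μ = 40.72/3.1 = 13.1355
P_K = (1−ρ)ρ^K/(1−ρ^(K+1)) = (-12.1355·11641653783.297337)/(1 − 152918755501.892761)
= -141277101718.595398/-152918755500.892761 = 0.923870

Final: 0.923870


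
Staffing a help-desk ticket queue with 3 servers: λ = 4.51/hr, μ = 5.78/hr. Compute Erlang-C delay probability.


a = λ/μ = 0.7803; ρ = a/3 = 0.2601
P₀ = 0.456267 (from M/M/c formula)
C(c,a) = [a^c/(c!(1−ρ))]·P₀ = [0.47506/(6·0.7399)]·0.456267
= 0.10701·0.456267 = 0.048824

Final: 0.048824


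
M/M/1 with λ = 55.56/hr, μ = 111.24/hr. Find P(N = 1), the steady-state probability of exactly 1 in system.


ρ = 55.56/111.24 = 0.4995
P_n = (1−ρ)·ρ^n = (1 − 0.4995)·0.4995^1 = 0.5005·0.499461 = 0.250000

Final: 0.250000


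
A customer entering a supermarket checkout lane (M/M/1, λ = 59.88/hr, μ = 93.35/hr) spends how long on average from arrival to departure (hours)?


W = 1/(μ−λ) = 1/(93.35 − 59.88) = 1/33.47 = 0.02988 hr

Final: 0.02988 hr


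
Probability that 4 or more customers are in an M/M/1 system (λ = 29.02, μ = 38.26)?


ρ = 29.02/38.26 = 0.7585
P(N ≥ n) = ρ^n = 0.7585^4 = 0.330986

Final: 0.330986


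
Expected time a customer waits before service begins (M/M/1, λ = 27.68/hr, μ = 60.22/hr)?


ρ = 27.68/60.22 = 0.4596
Wq = ρ/(μ−λ) = 0.4596/(60.22 − 27.68) = 0.4596/32.54 = 0.01413 hr

Final: 0.01413 hr


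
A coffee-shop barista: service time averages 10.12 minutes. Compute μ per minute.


μ = 1/(service time) in consistent units.
1 minute = 1 min, so μ = 1/10.12 = 0.09881 per minute

Final: 0.09881 /min


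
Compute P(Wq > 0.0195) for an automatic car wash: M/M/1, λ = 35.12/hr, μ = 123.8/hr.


ρ = 35.12/123.8 = 0.2837
P(Wq > t) = ρ·e^{−(μ−λ)t} = 0.2837·e^{−1.7293}
= 0.2837·0.177416 = 0.050330

Final: 0.050330


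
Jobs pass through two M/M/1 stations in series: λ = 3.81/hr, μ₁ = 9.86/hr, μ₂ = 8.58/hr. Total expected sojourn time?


Each node sees arrival rate λ = 3.81/hr (tandem ⇒ throughput preserved).
W₁ = 1/(μ₁−λ) = 1/(9.86−3.81) = 0.16529 hr
W₂ = 1/(μ₂−λ) = 1/(8.58−3.81) = 0.20964 hr
W_total = W₁ + W₂ = 0.16529 + 0.20964 = 0.37493 hr

Final: 0.37493 hr


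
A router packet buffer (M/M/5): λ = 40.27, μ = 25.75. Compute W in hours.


a = 1.5639; ρ = 0.3128; P₀ = 0.208904
Lq = P₀·a^c·ρ/(c!(1−ρ)²) = 0.01079
Wq = Lq/λ = 0.01079/40.27 = 0.0002678 hr
W = Wq + 1/μ = 0.0002678 + 0.03883 = 0.03910 hr

Final: 0.03910 hr


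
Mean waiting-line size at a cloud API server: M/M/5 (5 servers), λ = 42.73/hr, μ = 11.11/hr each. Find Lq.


a = λ/μ = 3.8461; ρ = a/5 = 0.7692
P₀ = 0.016332
Lq = P₀·a^c·ρ / (c!·(1−ρ)²) = 0.016332·841.57760·0.7692/(120·0.05326)
= 1.65420

Final: 1.65420


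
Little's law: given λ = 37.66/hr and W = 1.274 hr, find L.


L = λW = 37.66·1.274 = 47.9788

Final: 47.9788


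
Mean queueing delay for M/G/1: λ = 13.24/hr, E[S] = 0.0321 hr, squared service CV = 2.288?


ρ = λ·E[S] = 13.24·0.0321 = 0.4250
E[S²] = E[S]²(1+C_s²) = 0.0321²·(1+2.288) = 0.003388
Wq = λ·E[S²]/(2(1−ρ)) = 13.24·0.003388/(2·0.5750) = 0.03901 hr

Final: 0.03901 hr


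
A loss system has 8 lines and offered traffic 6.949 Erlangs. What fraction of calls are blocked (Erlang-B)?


B(c,a) = (a^c/c!) / Σ_{k=0}^{c} a^k/k!
a^8/8! = 134.852180
Σ terms (k=0..8): 1.00000 + 6.94900 + 24.14430 + 55.92625 + 97.15787 + 135.03001 + 156.38726 + 155.24787 + 134.85218 = 766.694746
B = 134.852180/766.694746 = 0.175888

Final: 0.175888


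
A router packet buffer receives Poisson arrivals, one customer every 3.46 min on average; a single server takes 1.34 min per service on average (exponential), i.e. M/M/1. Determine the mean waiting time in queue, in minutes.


λ = 60/3.46 = 17.3410 /hr
μ = 60/1.34 = 44.7761 /hr
ρ = λ/μ = 17.3410/44.7761 = 0.3873
Wq = ρ/(μ−λ) = 0.3873/(44.7761−17.3410) = 0.01412 hr
In minutes: 0.01412·60 = 0.8470 min

Final: 0.8470 min


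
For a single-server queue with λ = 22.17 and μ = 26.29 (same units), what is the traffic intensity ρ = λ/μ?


ρ = λ/μ = 22.17/26.29 = 0.8433

Final: 0.8433


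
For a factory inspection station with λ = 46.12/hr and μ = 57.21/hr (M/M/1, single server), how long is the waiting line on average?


ρ = 46.12/57.21 = 0.8062
Lq = ρ²/(1−ρ) = 0.6499/0.1938 = 3.3525

Final: 3.3525


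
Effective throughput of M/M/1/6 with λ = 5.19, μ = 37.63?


ρ = 0.1379; P_K = (1−ρ)ρ^6/(1−ρ^7) = 0.000005934
λ_eff = λ(1 − P_K) = 5.19·(1 − 0.000005934) = 5.19·0.999994 = 5.1900 /hr

Final: 5.1900 /hr


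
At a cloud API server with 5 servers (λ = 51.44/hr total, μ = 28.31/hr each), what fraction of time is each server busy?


ρ = λ/(cμ) = 51.44/(5·28.31) = 51.44/141.55 = 0.3634

Final: 0.3634


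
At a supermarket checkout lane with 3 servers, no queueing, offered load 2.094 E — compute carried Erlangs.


B(3,2.094) = 0.224493 (Erlang-B)
Carried load = a(1 − B) = 2.094·(1 − 0.224493) = 2.094·0.775507 = 1.6239 E

Final: 1.6239 Erlangs


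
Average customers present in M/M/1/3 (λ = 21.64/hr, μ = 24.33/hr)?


ρ = 21.64/24.33 = 0.8894
L = ρ[1 − (K+1)ρ^K + Kρ^(K+1)] / [(1−ρ)(1−ρ^(K+1))]
Numerator: 0.8894·(1 − 4·0.703632 + 3·0.625836) = 0.056018
Denominator: (0.1106)·(0.374164) = 0.041369
L = 0.056018/0.041369 = 1.3541

Final: 1.3541


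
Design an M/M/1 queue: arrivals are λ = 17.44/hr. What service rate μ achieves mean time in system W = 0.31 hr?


W = 1/(μ−λ) ⇒ μ − λ = 1/W = 1/0.31 = 3.2258
μ = λ + 1/W = 17.44 + 3.2258 = 20.6658 per hr

Final: 20.6658 /hr


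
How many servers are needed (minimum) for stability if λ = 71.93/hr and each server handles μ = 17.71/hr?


Stability requires cμ > λ ⇔ c > λ/μ.
λ/μ = 71.93/17.71 = 4.0615
Minimum integer c = ⌊4.0615⌋ + 1 = 5
Check: 5·17.71 = 88.55 > 71.93, while 4·17.71 = 70.84 ≤ 71.93

Final: 5 servers


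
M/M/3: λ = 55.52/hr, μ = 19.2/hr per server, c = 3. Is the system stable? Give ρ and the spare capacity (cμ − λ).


Total capacity cμ = 3·19.2 = 57.60/hr
ρ = λ/(cμ) = 55.52/57.60 = 0.9639
Stable ⇔ ρ < 1: YES
Spare capacity = cμ − λ = 57.60 − 55.52 = 2.08/hr

Final: ρ = 0.9639; stable; margin = 2.08/hr


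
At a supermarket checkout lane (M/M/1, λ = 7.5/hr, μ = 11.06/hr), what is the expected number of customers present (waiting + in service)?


ρ = λ/μ = 7.5/11.06 = 0.6781
L = ρ/(1−ρ) = 0.6781/(1 − 0.6781) = 0.6781/0.3219 = 2.1067

Final: 2.1067


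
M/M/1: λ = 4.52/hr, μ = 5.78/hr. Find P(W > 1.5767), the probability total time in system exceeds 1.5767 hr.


W ~ Exponential(μ−λ) for M/M/1.
μ − λ = 5.78 − 4.52 = 1.2600
P(W > t) = e^{−(μ−λ)t} = e^{−1.9866} = 0.137155

Final: 0.137155


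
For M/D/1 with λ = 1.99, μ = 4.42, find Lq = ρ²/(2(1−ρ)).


ρ = 1.99/4.42 = 0.4502
M/D/1: Lq = ρ²/(2(1−ρ)) = 0.2027/(2·0.5498) = 0.18435

Final: 0.18435


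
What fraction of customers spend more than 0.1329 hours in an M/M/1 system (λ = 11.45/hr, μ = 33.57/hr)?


W ~ Exponential(μ−λ) for M/M/1.
μ − λ = 33.57 − 11.45 = 22.1200
P(W > t) = e^{−(μ−λ)t} = e^{−2.9397} = 0.052879

Final: 0.052879


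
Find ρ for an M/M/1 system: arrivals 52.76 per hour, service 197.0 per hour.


ρ = λ/μ = 52.76/197.0 = 0.2678

Final: 0.2678


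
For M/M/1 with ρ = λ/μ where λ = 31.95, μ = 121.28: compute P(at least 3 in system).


ρ = 31.95/121.28 = 0.2634
P(N ≥ n) = ρ^n = 0.2634^3 = 0.018283

Final: 0.018283


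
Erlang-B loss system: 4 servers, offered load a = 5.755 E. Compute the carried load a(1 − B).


B(4,5.755) = 0.453482 (Erlang-B)
Carried load = a(1 − B) = 5.755·(1 − 0.453482) = 5.755·0.546518 = 3.1452 E

Final: 3.1452 Erlangs


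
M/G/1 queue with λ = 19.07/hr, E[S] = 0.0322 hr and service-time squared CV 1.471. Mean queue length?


ρ = λ·E[S] = 19.07·0.0322 = 0.6141
Lq = ρ²(1+C_s²)/(2(1−ρ)) = 0.3771·(1+1.471)/(2·0.3859)
= 0.3771·2.4710/0.7719 = 1.20706

Final: 1.20706


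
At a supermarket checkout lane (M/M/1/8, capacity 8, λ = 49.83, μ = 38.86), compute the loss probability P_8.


ρ = λ/μ = 49.83/38.86 = 1.2823
P_K = (1−ρ)ρ^K/(1−ρ^(K+1)) = (-0.2823·7.309787)/(1 − 9.373306)
= -2.063519/-8.373306 = 0.246440

Final: 0.246440


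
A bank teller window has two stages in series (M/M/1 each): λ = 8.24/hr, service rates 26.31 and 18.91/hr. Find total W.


Each node sees arrival rate λ = 8.24/hr (tandem ⇒ throughput preserved).
W₁ = 1/(μ₁−λ) = 1/(26.31−8.24) = 0.05534 hr
W₂ = 1/(μ₂−λ) = 1/(18.91−8.24) = 0.09372 hr
W_total = W₁ + W₂ = 0.05534 + 0.09372 = 0.14906 hr

Final: 0.14906 hr


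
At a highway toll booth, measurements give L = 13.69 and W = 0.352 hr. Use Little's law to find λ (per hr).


λ = L/W = 13.69/0.352 = 38.8920 /hr

Final: 38.8920 /hr


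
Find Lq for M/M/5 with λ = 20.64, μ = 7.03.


a = λ/μ = 2.9360; ρ = a/5 = 0.5872
P₀ = 0.050090
Lq = P₀·a^c·ρ / (c!·(1−ρ)²) = 0.050090·218.15835·0.5872/(120·0.17041)
= 0.31379

Final: 0.31379


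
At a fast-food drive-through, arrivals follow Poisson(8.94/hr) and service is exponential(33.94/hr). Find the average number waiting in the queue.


ρ = 8.94/33.94 = 0.2634
Lq = ρ²/(1−ρ) = 0.06938/0.7366 = 0.09419

Final: 0.09419


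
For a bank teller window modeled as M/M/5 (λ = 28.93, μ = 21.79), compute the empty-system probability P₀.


a = λ/μ = 28.93/21.79 = 1.3277; ρ = a/c = 0.2655
Σ_{k=0}^{4} a^k/k! (terms k=0..4) = 1.00000 + 1.32767 + 0.88136 + 0.39005 + 0.12947 = 3.72855
Tail: a^5/(5!(1−ρ)) = 4.12530/(120·0.7345) = 0.04681
P₀ = 1/(3.72855 + 0.04681) = 1/3.77535 = 0.264876

Final: 0.264876


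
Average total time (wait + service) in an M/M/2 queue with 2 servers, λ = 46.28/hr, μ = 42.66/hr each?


a = 1.0849; ρ = 0.5424; P₀ = 0.296657
Lq = P₀·a^c·ρ/(c!(1−ρ)²) = 0.45227
Wq = Lq/λ = 0.45227/46.28 = 0.009772 hr
W = Wq + 1/μ = 0.009772 + 0.02344 = 0.03321 hr

Final: 0.03321 hr


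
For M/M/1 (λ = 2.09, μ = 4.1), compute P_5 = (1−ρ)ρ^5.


ρ = 2.09/4.1 = 0.5098
P_n = (1−ρ)·ρ^n = (1 − 0.5098)·0.5098^5 = 0.4902·0.034420 = 0.016874

Final: 0.016874


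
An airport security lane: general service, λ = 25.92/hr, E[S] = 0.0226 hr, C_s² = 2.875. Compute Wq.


ρ = λ·E[S] = 25.92·0.0226 = 0.5858
E[S²] = E[S]²(1+C_s²) = 0.0226²·(1+2.875) = 0.001979
Wq = λ·E[S²]/(2(1−ρ)) = 25.92·0.001979/(2·0.4142) = 0.06193 hr

Final: 0.06193 hr


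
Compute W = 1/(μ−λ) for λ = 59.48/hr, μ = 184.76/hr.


W = 1/(μ−λ) = 1/(184.76 − 59.48) = 1/125.28 = 0.007982 hr

Final: 0.007982 hr


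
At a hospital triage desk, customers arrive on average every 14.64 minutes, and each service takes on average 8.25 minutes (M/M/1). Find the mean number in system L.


λ = 60/14.64 = 4.0984 /hr
μ = 60/8.25 = 7.2727 /hr
ρ = λ/μ = 4.0984/7.2727 = 0.5635
L = ρ/(1−ρ) = 0.5635/0.4365 = 1.2911

Final: 1.2911


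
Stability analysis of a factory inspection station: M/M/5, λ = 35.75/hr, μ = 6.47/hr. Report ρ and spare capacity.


Total capacity cμ = 5·6.47 = 32.35/hr
ρ = λ/(cμ) = 35.75/32.35 = 1.1051
Stable ⇔ ρ < 1: NO
Spare capacity = cμ − λ = 32.35 − 35.75 = -3.40/hr

Final: ρ = 1.1051; unstable; margin = -3.40/hr


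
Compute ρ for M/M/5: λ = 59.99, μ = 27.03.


ρ = λ/(cμ) = 59.99/(5·27.03) = 59.99/135.15 = 0.4439

Final: 0.4439


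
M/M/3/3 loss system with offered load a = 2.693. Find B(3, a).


B(c,a) = (a^c/c!) / Σ_{k=0}^{c} a^k/k!
a^3/3! = 3.255051
Σ terms (k=0..3): 1.00000 + 2.69300 + 3.62612 + 3.25505 = 10.574176
B = 3.255051/10.574176 = 0.307830

Final: 0.307830


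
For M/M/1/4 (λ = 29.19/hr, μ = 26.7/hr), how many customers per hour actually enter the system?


ρ = 1.0933; P_K = (1−ρ)ρ^4/(1−ρ^5) = 0.237153
λ_eff = λ(1 − P_K) = 29.19·(1 − 0.237153) = 29.19·0.762847 = 22.2675 /hr

Final: 22.2675 /hr


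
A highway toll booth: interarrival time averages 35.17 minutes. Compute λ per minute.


λ = 1/(interarrival time) in consistent units.
1 minute = 1 min, so λ = 1/35.17 = 0.02843 per minute

Final: 0.02843 /min


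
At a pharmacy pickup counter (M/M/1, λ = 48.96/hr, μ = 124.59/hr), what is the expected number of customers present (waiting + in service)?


ρ = λ/μ = 48.96/124.59 = 0.3930
L = ρ/(1−ρ) = 0.3930/(1 − 0.3930) = 0.3930/0.6070 = 0.6474

Final: 0.6474


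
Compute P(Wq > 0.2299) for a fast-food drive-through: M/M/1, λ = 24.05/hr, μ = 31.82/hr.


ρ = 24.05/31.82 = 0.7558
P(Wq > t) = ρ·e^{−(μ−λ)t} = 0.7558·e^{−1.7863}
= 0.7558·0.167575 = 0.126656

Final: 0.126656


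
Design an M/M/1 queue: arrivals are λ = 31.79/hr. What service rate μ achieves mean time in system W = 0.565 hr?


W = 1/(μ−λ) ⇒ μ − λ = 1/W = 1/0.565 = 1.7699
μ = λ + 1/W = 31.79 + 1.7699 = 33.5599 per hr

Final: 33.5599 /hr


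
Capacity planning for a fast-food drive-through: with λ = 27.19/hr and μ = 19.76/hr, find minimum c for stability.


Stability requires cμ > λ ⇔ c > λ/μ.
λ/μ = 27.19/19.76 = 1.3760
Minimum integer c = ⌊1.3760⌋ + 1 = 2
Check: 2·19.76 = 39.52 > 27.19, while 1·19.76 = 19.76 ≤ 27.19

Final: 2 servers


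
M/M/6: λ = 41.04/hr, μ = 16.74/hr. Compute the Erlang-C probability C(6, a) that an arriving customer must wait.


a = λ/μ = 2.4516; ρ = a/6 = 0.4086
P₀ = 0.085720 (from M/M/c formula)
C(c,a) = [a^c/(c!(1−ρ))]·P₀ = [217.12578/(720·0.5914)]·0.085720
= 0.50992·0.085720 = 0.043710

Final: 0.043710


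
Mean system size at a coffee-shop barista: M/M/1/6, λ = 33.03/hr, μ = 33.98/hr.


ρ = 33.03/33.98 = 0.9720
L = ρ[1 − (K+1)ρ^K + Kρ^(K+1)] / [(1−ρ)(1−ρ^(K+1))]
Numerator: 0.9720·(1 − 7·0.843551 + 6·0.819967) = 0.014529
Denominator: (0.02796)·(0.180033) = 0.005033
L = 0.014529/0.005033 = 2.8867

Final: 2.8867


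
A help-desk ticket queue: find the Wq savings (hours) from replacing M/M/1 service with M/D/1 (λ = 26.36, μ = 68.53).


ρ = 26.36/68.53 = 0.3846
Wq(M/M/1) = ρ/(μ−λ) = 0.3846/42.17 = 0.009121 hr
Wq(M/D/1) = ρ/(2(μ−λ)) = 0.004561 hr
Savings = 0.009121 − 0.004561 = 0.004561 hr

Final: 0.004561 hr


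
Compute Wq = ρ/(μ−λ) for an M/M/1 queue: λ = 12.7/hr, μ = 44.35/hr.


ρ = 12.7/44.35 = 0.2864
Wq = ρ/(μ−λ) = 0.2864/(44.35 − 12.7) = 0.2864/31.65 = 0.009048 hr

Final: 0.009048 hr


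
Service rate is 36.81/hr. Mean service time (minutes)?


Mean service time = 1/μ = 1/36.81 hour = 0.02717 hour
In minutes: 0.02717 × 60 = 1.6300 min

Final: 1.6300 min


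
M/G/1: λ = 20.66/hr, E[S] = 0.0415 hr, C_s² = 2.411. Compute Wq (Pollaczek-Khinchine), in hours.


ρ = λ·E[S] = 20.66·0.0415 = 0.8574
E[S²] = E[S]²(1+C_s²) = 0.0415²·(1+2.411) = 0.005875
Wq = λ·E[S²]/(2(1−ρ)) = 20.66·0.005875/(2·0.1426) = 0.42553 hr

Final: 0.42553 hr


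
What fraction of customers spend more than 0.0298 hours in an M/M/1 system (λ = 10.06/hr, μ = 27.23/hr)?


W ~ Exponential(μ−λ) for M/M/1.
μ − λ = 27.23 − 10.06 = 17.1700
P(W > t) = e^{−(μ−λ)t} = e^{−0.5117} = 0.599496

Final: 0.599496


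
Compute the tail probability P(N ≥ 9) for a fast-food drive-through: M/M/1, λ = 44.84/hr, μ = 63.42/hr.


ρ = 44.84/63.42 = 0.7070
P(N ≥ n) = ρ^n = 0.7070^9 = 0.044152

Final: 0.044152


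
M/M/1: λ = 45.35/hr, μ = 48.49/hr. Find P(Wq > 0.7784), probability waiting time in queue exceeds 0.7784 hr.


ρ = 45.35/48.49 = 0.9352
P(Wq > t) = ρ·e^{−(μ−λ)t} = 0.9352·e^{−2.4442}
= 0.9352·0.086798 = 0.081177

Final: 0.081177


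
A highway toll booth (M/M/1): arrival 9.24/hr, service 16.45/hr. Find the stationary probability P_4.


ρ = 9.24/16.45 = 0.5617
P_n = (1−ρ)·ρ^n = (1 − 0.5617)·0.5617^4 = 0.4383·0.099546 = 0.043631

Final: 0.043631


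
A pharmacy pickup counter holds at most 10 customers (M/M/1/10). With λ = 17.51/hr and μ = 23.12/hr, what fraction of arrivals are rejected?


ρ = λ/μ = 17.51/23.12 = 0.7574
P_K = (1−ρ)ρ^K/(1−ρ^(K+1)) = (0.2426·0.062084)/(1 − 0.047020)
= 0.015065/0.952980 = 0.015808

Final: 0.015808


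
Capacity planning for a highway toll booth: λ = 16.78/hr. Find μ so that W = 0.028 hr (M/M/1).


W = 1/(μ−λ) ⇒ μ − λ = 1/W = 1/0.028 = 35.7143
μ = λ + 1/W = 16.78 + 35.7143 = 52.4943 per hr

Final: 52.4943 /hr


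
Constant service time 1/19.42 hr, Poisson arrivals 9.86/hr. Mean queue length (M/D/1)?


ρ = 9.86/19.42 = 0.5077
M/D/1: Lq = ρ²/(2(1−ρ)) = 0.2578/(2·0.4923) = 0.26183

Final: 0.26183


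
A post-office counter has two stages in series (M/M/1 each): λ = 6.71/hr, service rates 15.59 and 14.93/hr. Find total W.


Each node sees arrival rate λ = 6.71/hr (tandem ⇒ throughput preserved).
W₁ = 1/(μ₁−λ) = 1/(15.59−6.71) = 0.11261 hr
W₂ = 1/(μ₂−λ) = 1/(14.93−6.71) = 0.12165 hr
W_total = W₁ + W₂ = 0.11261 + 0.12165 = 0.23427 hr

Final: 0.23427 hr


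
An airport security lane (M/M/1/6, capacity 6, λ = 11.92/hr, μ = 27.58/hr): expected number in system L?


ρ = 11.92/27.58 = 0.4322
L = ρ[1 − (K+1)ρ^K + Kρ^(K+1)] / [(1−ρ)(1−ρ^(K+1))]
Numerator: 0.4322·(1 − 7·0.006518 + 6·0.002817) = 0.419784
Denominator: (0.5678)·(0.997183) = 0.566203
L = 0.419784/0.566203 = 0.7414

Final: 0.7414


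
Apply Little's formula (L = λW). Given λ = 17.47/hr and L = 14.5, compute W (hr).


W = L/λ = 14.5/17.47 = 0.8300 hr

Final: 0.8300 hr


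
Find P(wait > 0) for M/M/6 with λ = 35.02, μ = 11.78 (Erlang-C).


a = λ/μ = 2.9728; ρ = a/6 = 0.4955
P₀ = 0.050352 (from M/M/c formula)
C(c,a) = [a^c/(c!(1−ρ))]·P₀ = [690.27971/(720·0.5045)]·0.050352
= 1.90024·0.050352 = 0.095681

Final: 0.095681


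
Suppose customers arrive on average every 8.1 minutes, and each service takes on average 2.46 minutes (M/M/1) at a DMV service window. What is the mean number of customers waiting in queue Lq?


λ = 60/8.1 = 7.4074 /hr
μ = 60/2.46 = 24.3902 /hr
ρ = λ/μ = 7.4074/24.3902 = 0.3037
Lq = ρ²/(1−ρ) = 0.09224/0.6963 = 0.1325

Final: 0.1325


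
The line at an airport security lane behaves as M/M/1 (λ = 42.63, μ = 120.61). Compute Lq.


ρ = 42.63/120.61 = 0.3535
Lq = ρ²/(1−ρ) = 0.1249/0.6465 = 0.1932

Final: 0.1932


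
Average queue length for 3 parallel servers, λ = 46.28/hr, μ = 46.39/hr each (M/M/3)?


a = λ/μ = 0.9976; ρ = a/3 = 0.3325
P₀ = 0.364539
Lq = P₀·a^c·ρ / (c!·(1−ρ)²) = 0.364539·0.99290·0.3325/(6·0.44550)
= 0.04503

Final: 0.04503


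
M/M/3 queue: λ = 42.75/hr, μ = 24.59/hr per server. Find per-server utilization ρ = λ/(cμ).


ρ = λ/(cμ) = 42.75/(3·24.59) = 42.75/73.77 = 0.5795

Final: 0.5795


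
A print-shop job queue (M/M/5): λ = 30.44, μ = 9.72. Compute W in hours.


a = 3.1317; ρ = 0.6263; P₀ = 0.040193
Lq = P₀·a^c·ρ/(c!(1−ρ)²) = 0.45259
Wq = Lq/λ = 0.45259/30.44 = 0.01487 hr
W = Wq + 1/μ = 0.01487 + 0.10288 = 0.11775 hr

Final: 0.11775 hr


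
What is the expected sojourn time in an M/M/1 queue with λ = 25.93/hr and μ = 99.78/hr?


W = 1/(μ−λ) = 1/(99.78 − 25.93) = 1/73.85 = 0.01354 hr

Final: 0.01354 hr


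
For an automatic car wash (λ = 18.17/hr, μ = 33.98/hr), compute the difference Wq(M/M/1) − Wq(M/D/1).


ρ = 18.17/33.98 = 0.5347
Wq(M/M/1) = ρ/(μ−λ) = 0.5347/15.81 = 0.03382 hr
Wq(M/D/1) = ρ/(2(μ−λ)) = 0.01691 hr
Savings = 0.03382 − 0.01691 = 0.01691 hr

Final: 0.01691 hr


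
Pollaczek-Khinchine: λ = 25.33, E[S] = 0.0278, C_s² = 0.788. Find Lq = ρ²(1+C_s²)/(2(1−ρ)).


ρ = λ·E[S] = 25.33·0.0278 = 0.7042
Lq = ρ²(1+C_s²)/(2(1−ρ)) = 0.4959·(1+0.788)/(2·0.2958)
= 0.4959·1.7880/0.5917 = 1.49852

Final: 1.49852


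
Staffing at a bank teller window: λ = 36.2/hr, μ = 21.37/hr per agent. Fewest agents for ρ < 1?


Stability requires cμ > λ ⇔ c > λ/μ.
λ/μ = 36.2/21.37 = 1.6940
Minimum integer c = ⌊1.6940⌋ + 1 = 2
Check: 2·21.37 = 42.74 > 36.2, while 1·21.37 = 21.37 ≤ 36.2

Final: 2 servers


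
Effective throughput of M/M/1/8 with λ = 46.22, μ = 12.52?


ρ = 3.6917; P_K = (1−ρ)ρ^8/(1−ρ^9) = 0.729127
λ_eff = λ(1 − P_K) = 46.22·(1 − 0.729127) = 46.22·0.270873 = 12.5197 /hr

Final: 12.5197 /hr


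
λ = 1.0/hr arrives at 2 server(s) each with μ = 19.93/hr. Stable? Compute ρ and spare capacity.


Total capacity cμ = 2·19.93 = 39.86/hr
ρ = λ/(cμ) = 1.0/39.86 = 0.02509
Stable ⇔ ρ < 1: YES
Spare capacity = cμ − λ = 39.86 − 1.0 = 38.86/hr

Final: ρ = 0.02509; stable; margin = 38.86/hr


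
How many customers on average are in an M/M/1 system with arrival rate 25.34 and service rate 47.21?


ρ = λ/μ = 25.34/47.21 = 0.5368
L = ρ/(1−ρ) = 0.5368/(1 − 0.5368) = 0.5368/0.4632 = 1.1587

Final: 1.1587


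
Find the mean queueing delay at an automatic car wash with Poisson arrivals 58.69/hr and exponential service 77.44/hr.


ρ = 58.69/77.44 = 0.7579
Wq = ρ/(μ−λ) = 0.7579/(77.44 − 58.69) = 0.7579/18.75 = 0.04042 hr

Final: 0.04042 hr


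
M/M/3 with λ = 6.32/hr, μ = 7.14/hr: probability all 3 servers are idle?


a = λ/μ = 6.32/7.14 = 0.8852; ρ = a/c = 0.2951
Σ_{k=0}^{2} a^k/k! (terms k=0..2) = 1.00000 + 0.88515 + 0.39175 = 2.27690
Tail: a^3/(3!(1−ρ)) = 0.69352/(6·0.7049) = 0.16396
P₀ = 1/(2.27690 + 0.16396) = 1/2.44087 = 0.409691

Final: 0.409691


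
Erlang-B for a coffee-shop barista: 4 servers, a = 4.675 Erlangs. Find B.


B(c,a) = (a^c/c!) / Σ_{k=0}^{c} a^k/k!
a^4/4! = 19.902848
Σ terms (k=0..4): 1.00000 + 4.67500 + 10.92781 + 17.02917 + 19.90285 = 53.534835
B = 19.902848/53.534835 = 0.371774

Final: 0.371774


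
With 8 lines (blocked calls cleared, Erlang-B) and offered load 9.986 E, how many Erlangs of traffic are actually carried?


B(8,9.986) = 0.337663 (Erlang-B)
Carried load = a(1 − B) = 9.986·(1 − 0.337663) = 9.986·0.662337 = 6.6141 E

Final: 6.6141 Erlangs


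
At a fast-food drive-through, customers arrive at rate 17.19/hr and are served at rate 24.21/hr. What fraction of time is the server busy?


ρ = λ/μ = 17.19/24.21 = 0.7100

Final: 0.7100


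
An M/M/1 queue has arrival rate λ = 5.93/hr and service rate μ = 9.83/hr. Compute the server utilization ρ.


ρ = λ/μ = 5.93/9.83 = 0.6033

Final: 0.6033


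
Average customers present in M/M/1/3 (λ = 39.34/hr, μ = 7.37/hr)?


ρ = 39.34/7.37 = 5.3379
L = ρ[1 − (K+1)ρ^K + Kρ^(K+1)] / [(1−ρ)(1−ρ^(K+1))]
Numerator: 5.3379·(1 − 4·152.089980 + 3·811.834439) = 9758.366522
Denominator: (-4.3379)·(-810.834439) = 3517.283179
L = 9758.366522/3517.283179 = 2.7744

Final: 2.7744


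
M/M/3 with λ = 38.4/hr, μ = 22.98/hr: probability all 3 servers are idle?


a = λ/μ = 38.4/22.98 = 1.6710; ρ = a/c = 0.5570
Σ_{k=0}^{2} a^k/k! (terms k=0..2) = 1.00000 + 1.67102 + 1.39615 = 4.06717
Tail: a^3/(3!(1−ρ)) = 4.66599/(6·0.4430) = 1.75547
P₀ = 1/(4.06717 + 1.75547) = 1/5.82264 = 0.171743

Final: 0.171743


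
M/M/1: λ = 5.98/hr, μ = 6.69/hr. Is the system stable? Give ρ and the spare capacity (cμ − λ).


Total capacity cμ = 1·6.69 = 6.69/hr
ρ = λ/(cμ) = 5.98/6.69 = 0.8939
Stable ⇔ ρ < 1: YES
Spare capacity = cμ − λ = 6.69 − 5.98 = 0.71/hr

Final: ρ = 0.8939; stable; margin = 0.71/hr


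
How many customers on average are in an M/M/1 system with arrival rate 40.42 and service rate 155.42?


ρ = λ/μ = 40.42/155.42 = 0.2601
L = ρ/(1−ρ) = 0.2601/(1 − 0.2601) = 0.2601/0.7399 = 0.3515

Final: 0.3515


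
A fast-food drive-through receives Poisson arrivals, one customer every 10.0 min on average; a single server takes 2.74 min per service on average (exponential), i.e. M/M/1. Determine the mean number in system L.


λ = 60/10.0 = 6.0000 /hr
μ = 60/2.74 = 21.8978 /hr
ρ = λ/μ = 6.0000/21.8978 = 0.2740
L = ρ/(1−ρ) = 0.2740/0.7260 = 0.3774

Final: 0.3774


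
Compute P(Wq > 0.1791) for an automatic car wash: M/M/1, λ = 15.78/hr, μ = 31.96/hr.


ρ = 15.78/31.96 = 0.4937
P(Wq > t) = ρ·e^{−(μ−λ)t} = 0.4937·e^{−2.8978}
= 0.4937·0.055142 = 0.027226

Final: 0.027226


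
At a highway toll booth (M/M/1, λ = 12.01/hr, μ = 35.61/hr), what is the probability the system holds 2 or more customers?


ρ = 12.01/35.61 = 0.3373
P(N ≥ n) = ρ^n = 0.3373^2 = 0.113748

Final: 0.113748


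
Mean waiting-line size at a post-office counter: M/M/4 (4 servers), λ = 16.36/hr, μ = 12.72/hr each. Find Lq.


a = λ/μ = 1.2862; ρ = a/4 = 0.3215
P₀ = 0.275033
Lq = P₀·a^c·ρ / (c!·(1−ρ)²) = 0.275033·2.73643·0.3215/(24·0.46031)
= 0.02191

Final: 0.02191


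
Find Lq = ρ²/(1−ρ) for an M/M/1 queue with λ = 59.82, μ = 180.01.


ρ = 59.82/180.01 = 0.3323
Lq = ρ²/(1−ρ) = 0.1104/0.6677 = 0.1654

Final: 0.1654


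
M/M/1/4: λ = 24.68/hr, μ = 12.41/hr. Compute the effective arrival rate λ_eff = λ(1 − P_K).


ρ = 1.9887; P_K = (1−ρ)ρ^4/(1−ρ^5) = 0.513677
λ_eff = λ(1 − P_K) = 24.68·(1 − 0.513677) = 24.68·0.486323 = 12.0025 /hr

Final: 12.0025 /hr


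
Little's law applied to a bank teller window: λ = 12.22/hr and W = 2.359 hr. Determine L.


L = λW = 12.22·2.359 = 28.8270

Final: 28.8270


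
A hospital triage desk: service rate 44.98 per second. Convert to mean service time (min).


Mean service time = 1/μ = 1/44.98 second = 0.02223 second
In minutes: 0.02223 × 0.0166667 = 0.0003705 min

Final: 0.0003705 min


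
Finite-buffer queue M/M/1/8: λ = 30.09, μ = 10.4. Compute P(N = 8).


ρ = λ/μ = 30.09/10.4 = 2.8933
P_K = (1−ρ)ρ^K/(1−ρ^(K+1)) = (-1.8933·4910.331216)/(1 − 14206.910220)
= -9296.579004/-14205.910220 = 0.654416

Final: 0.654416


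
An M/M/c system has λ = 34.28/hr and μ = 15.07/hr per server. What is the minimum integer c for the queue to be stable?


Stability requires cμ > λ ⇔ c > λ/μ.
λ/μ = 34.28/15.07 = 2.2747
Minimum integer c = ⌊2.2747⌋ + 1 = 3
Check: 3·15.07 = 45.21 > 34.28, while 2·15.07 = 30.14 ≤ 34.28

Final: 3 servers


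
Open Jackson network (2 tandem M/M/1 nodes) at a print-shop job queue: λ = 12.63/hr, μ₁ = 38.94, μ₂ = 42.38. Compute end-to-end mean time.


Each node sees arrival rate λ = 12.63/hr (tandem ⇒ throughput preserved).
W₁ = 1/(μ₁−λ) = 1/(38.94−12.63) = 0.03801 hr
W₂ = 1/(μ₂−λ) = 1/(42.38−12.63) = 0.03361 hr
W_total = W₁ + W₂ = 0.03801 + 0.03361 = 0.07162 hr

Final: 0.07162 hr


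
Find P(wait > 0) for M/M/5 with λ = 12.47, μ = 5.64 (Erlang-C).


a = λ/μ = 2.2110; ρ = a/5 = 0.4422
P₀ = 0.108205 (from M/M/c formula)
C(c,a) = [a^c/(c!(1−ρ))]·P₀ = [52.83683/(120·0.5578)]·0.108205
= 0.78936·0.108205 = 0.085413

Final: 0.085413


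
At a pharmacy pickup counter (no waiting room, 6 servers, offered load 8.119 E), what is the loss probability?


B(c,a) = (a^c/c!) / Σ_{k=0}^{c} a^k/k!
a^6/6! = 397.816463
Σ terms (k=0..6): 1.00000 + 8.11900 + 32.95908 + 89.19826 + 181.05016 + 293.98926 + 397.81646 = 1004.132224
B = 397.816463/1004.132224 = 0.396179

Final: 0.396179


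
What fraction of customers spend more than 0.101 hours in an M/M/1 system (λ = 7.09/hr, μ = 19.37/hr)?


W ~ Exponential(μ−λ) for M/M/1.
μ − λ = 19.37 − 7.09 = 12.2800
P(W > t) = e^{−(μ−λ)t} = e^{−1.2403} = 0.289303

Final: 0.289303


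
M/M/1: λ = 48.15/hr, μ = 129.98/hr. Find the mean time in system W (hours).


W = 1/(μ−λ) = 1/(129.98 − 48.15) = 1/81.83 = 0.01222 hr

Final: 0.01222 hr


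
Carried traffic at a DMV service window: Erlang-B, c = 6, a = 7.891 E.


B(6,7.891) = 0.383769 (Erlang-B)
Carried load = a(1 − B) = 7.891·(1 − 0.383769) = 7.891·0.616231 = 4.8627 E

Final: 4.8627 Erlangs


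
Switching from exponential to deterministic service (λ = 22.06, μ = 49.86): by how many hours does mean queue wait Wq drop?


ρ = 22.06/49.86 = 0.4424
Wq(M/M/1) = ρ/(μ−λ) = 0.4424/27.80 = 0.01592 hr
Wq(M/D/1) = ρ/(2(μ−λ)) = 0.007958 hr
Savings = 0.01592 − 0.007958 = 0.007958 hr

Final: 0.007958 hr


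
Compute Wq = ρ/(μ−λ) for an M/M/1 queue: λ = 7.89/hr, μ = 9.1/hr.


ρ = 7.89/9.1 = 0.8670
Wq = ρ/(μ−λ) = 0.8670/(9.1 − 7.89) = 0.8670/1.21 = 0.7166 hr

Final: 0.7166 hr


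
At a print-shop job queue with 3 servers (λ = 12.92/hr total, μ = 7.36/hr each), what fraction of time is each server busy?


ρ = λ/(cμ) = 12.92/(3·7.36) = 12.92/22.08 = 0.5851

Final: 0.5851


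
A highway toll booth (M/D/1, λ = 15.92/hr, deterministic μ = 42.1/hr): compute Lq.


ρ = 15.92/42.1 = 0.3781
M/D/1: Lq = ρ²/(2(1−ρ)) = 0.1430/(2·0.6219) = 0.11498

Final: 0.11498


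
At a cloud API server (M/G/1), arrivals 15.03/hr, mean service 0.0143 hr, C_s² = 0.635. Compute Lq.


ρ = λ·E[S] = 15.03·0.0143 = 0.2149
Lq = ρ²(1+C_s²)/(2(1−ρ)) = 0.04619·(1+0.635)/(2·0.7851)
= 0.04619·1.6350/1.5701 = 0.04810

Final: 0.04810


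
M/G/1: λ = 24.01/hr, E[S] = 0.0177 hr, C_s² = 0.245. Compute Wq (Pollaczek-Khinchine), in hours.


ρ = λ·E[S] = 24.01·0.0177 = 0.4250
E[S²] = E[S]²(1+C_s²) = 0.0177²·(1+0.245) = 0.0003900
Wq = λ·E[S²]/(2(1−ρ)) = 24.01·0.0003900/(2·0.5750) = 0.008143 hr

Final: 0.008143 hr


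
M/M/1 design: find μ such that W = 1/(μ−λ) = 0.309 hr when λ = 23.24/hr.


W = 1/(μ−λ) ⇒ μ − λ = 1/W = 1/0.309 = 3.2362
μ = λ + 1/W = 23.24 + 3.2362 = 26.4762 per hr

Final: 26.4762 /hr


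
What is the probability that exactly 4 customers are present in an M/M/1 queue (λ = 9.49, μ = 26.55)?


ρ = 9.49/26.55 = 0.3574
P_n = (1−ρ)·ρ^n = (1 − 0.3574)·0.3574^4 = 0.6426·0.016323 = 0.010489

Final: 0.010489


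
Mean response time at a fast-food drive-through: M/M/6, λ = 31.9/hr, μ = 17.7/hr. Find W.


a = 1.8023; ρ = 0.3004; P₀ = 0.164797
Lq = P₀·a^c·ρ/(c!(1−ρ)²) = 0.004813
Wq = Lq/λ = 0.004813/31.9 = 0.0001509 hr
W = Wq + 1/μ = 0.0001509 + 0.05650 = 0.05665 hr

Final: 0.05665 hr


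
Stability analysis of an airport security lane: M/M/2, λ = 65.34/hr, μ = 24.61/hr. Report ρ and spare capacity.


Total capacity cμ = 2·24.61 = 49.22/hr
ρ = λ/(cμ) = 65.34/49.22 = 1.3275
Stable ⇔ ρ < 1: NO
Spare capacity = cμ − λ = 49.22 − 65.34 = -16.12/hr

Final: ρ = 1.3275; unstable; margin = -16.12/hr


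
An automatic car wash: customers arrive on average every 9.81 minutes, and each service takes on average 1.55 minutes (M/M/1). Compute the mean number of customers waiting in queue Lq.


λ = 60/9.81 = 6.1162 /hr
μ = 60/1.55 = 38.7097 /hr
ρ = λ/μ = 6.1162/38.7097 = 0.1580
Lq = ρ²/(1−ρ) = 0.02496/0.8420 = 0.02965

Final: 0.02965


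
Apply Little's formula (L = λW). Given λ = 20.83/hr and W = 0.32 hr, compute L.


L = λW = 20.83·0.32 = 6.6656

Final: 6.6656


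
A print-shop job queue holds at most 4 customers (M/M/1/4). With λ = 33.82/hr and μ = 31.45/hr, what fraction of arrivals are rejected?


ρ = λ/μ = 33.82/31.45 = 1.0754
P_K = (1−ρ)ρ^K/(1−ρ^(K+1)) = (-0.07536·1.337248)/(1 − 1.438019)
= -0.100772/-0.438019 = 0.230063

Final: 0.230063


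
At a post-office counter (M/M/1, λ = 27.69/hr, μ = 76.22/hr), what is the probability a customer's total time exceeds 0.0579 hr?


W ~ Exponential(μ−λ) for M/M/1.
μ − λ = 76.22 − 27.69 = 48.5300
P(W > t) = e^{−(μ−λ)t} = e^{−2.8099} = 0.060212

Final: 0.060212


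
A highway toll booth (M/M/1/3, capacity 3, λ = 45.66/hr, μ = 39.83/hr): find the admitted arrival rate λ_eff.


ρ = 1.1464; P_K = (1−ρ)ρ^3/(1−ρ^4) = 0.303303
λ_eff = λ(1 − P_K) = 45.66·(1 − 0.303303) = 45.66·0.696697 = 31.8112 /hr

Final: 31.8112 /hr


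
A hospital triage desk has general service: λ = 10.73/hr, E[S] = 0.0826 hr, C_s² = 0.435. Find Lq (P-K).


ρ = λ·E[S] = 10.73·0.0826 = 0.8863
Lq = ρ²(1+C_s²)/(2(1−ρ)) = 0.7855·(1+0.435)/(2·0.1137)
= 0.7855·1.4350/0.2274 = 4.95694

Final: 4.95694


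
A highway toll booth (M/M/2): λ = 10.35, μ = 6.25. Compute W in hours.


a = 1.6560; ρ = 0.8280; P₀ = 0.094092
Lq = P₀·a^c·ρ/(c!(1−ρ)²) = 3.61091
Wq = Lq/λ = 3.61091/10.35 = 0.34888 hr
W = Wq + 1/μ = 0.34888 + 0.16000 = 0.50888 hr

Final: 0.50888 hr


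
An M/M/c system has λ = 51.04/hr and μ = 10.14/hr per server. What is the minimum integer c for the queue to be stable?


Stability requires cμ > λ ⇔ c > λ/μ.
λ/μ = 51.04/10.14 = 5.0335
Minimum integer c = ⌊5.0335⌋ + 1 = 6
Check: 6·10.14 = 60.84 > 51.04, while 5·10.14 = 50.70 ≤ 51.04

Final: 6 servers


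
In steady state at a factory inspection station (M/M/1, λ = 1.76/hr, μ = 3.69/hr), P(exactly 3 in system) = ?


ρ = 1.76/3.69 = 0.4770
P_n = (1−ρ)·ρ^n = (1 − 0.4770)·0.4770^3 = 0.5230·0.108507 = 0.056753

Final: 0.056753


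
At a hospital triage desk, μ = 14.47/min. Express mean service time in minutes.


Mean service time = 1/μ = 1/14.47 minute = 0.06911 minute
In minutes: 0.06911 × 1 = 0.06911 min

Final: 0.06911 min


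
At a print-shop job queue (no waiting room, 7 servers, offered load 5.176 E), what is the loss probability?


B(c,a) = (a^c/c!) / Σ_{k=0}^{c} a^k/k!
a^7/7! = 19.748283
Σ terms (k=0..7): 1.00000 + 5.17600 + 13.39549 + 23.11168 + 29.90652 + 30.95923 + 26.70749 + 19.74828 = 150.004687
B = 19.748283/150.004687 = 0.131651

Final: 0.131651


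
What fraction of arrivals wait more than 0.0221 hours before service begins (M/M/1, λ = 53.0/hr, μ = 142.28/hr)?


ρ = 53.0/142.28 = 0.3725
P(Wq > t) = ρ·e^{−(μ−λ)t} = 0.3725·e^{−1.9731}
= 0.3725·0.139027 = 0.051788

Final: 0.051788


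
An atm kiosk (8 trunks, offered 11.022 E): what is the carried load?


B(8,11.022) = 0.383681 (Erlang-B)
Carried load = a(1 − B) = 11.022·(1 − 0.383681) = 11.022·0.616319 = 6.7931 E

Final: 6.7931 Erlangs


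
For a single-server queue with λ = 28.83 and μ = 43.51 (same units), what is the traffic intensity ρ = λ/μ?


ρ = λ/μ = 28.83/43.51 = 0.6626

Final: 0.6626


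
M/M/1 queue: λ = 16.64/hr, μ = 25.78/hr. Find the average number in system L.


ρ = λ/μ = 16.64/25.78 = 0.6455
L = ρ/(1−ρ) = 0.6455/(1 − 0.6455) = 0.6455/0.3545 = 1.8206

Final: 1.8206


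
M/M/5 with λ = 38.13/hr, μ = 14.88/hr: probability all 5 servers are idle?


a = λ/μ = 38.13/14.88 = 2.5625; ρ = a/c = 0.5125
Σ_{k=0}^{4} a^k/k! (terms k=0..4) = 1.00000 + 2.56250 + 3.28320 + 2.80440 + 1.79657 = 11.44668
Tail: a^5/(5!(1−ρ)) = 110.48908/(120·0.4875) = 1.88870
P₀ = 1/(11.44668 + 1.88870) = 1/13.33538 = 0.074988

Final: 0.074988


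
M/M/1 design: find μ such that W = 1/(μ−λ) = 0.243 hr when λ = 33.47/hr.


W = 1/(μ−λ) ⇒ μ − λ = 1/W = 1/0.243 = 4.1152
μ = λ + 1/W = 33.47 + 4.1152 = 37.5852 per hr

Final: 37.5852 /hr


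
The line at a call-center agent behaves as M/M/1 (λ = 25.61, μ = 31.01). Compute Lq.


ρ = 25.61/31.01 = 0.8259
Lq = ρ²/(1−ρ) = 0.6820/0.1741 = 3.9167

Final: 3.9167


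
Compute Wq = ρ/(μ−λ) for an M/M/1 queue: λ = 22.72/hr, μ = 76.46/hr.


ρ = 22.72/76.46 = 0.2971
Wq = ρ/(μ−λ) = 0.2971/(76.46 − 22.72) = 0.2971/53.74 = 0.005529 hr

Final: 0.005529 hr


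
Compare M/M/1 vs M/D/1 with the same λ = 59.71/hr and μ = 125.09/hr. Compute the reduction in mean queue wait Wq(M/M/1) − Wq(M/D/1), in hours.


ρ = 59.71/125.09 = 0.4773
Wq(M/M/1) = ρ/(μ−λ) = 0.4773/65.38 = 0.007301 hr
Wq(M/D/1) = ρ/(2(μ−λ)) = 0.003650 hr
Savings = 0.007301 − 0.003650 = 0.003650 hr

Final: 0.003650 hr


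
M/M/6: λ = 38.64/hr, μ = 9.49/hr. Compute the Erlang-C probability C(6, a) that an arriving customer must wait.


a = λ/μ = 4.0717; ρ = a/6 = 0.6786
P₀ = 0.015366 (from M/M/c formula)
C(c,a) = [a^c/(c!(1−ρ))]·P₀ = [4556.43765/(720·0.3214)]·0.015366
= 19.69062·0.015366 = 0.302565

Final: 0.302565


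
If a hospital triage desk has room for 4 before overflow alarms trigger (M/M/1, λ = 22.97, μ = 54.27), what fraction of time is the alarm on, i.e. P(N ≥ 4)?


ρ = 22.97/54.27 = 0.4233
P(N ≥ n) = ρ^n = 0.4233^4 = 0.032093

Final: 0.032093


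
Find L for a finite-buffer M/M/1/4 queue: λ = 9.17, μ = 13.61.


ρ = 9.17/13.61 = 0.6738
L = ρ[1 − (K+1)ρ^K + Kρ^(K+1)] / [(1−ρ)(1−ρ^(K+1))]
Numerator: 0.6738·(1 − 5·0.206084 + 4·0.138853) = 0.353723
Denominator: (0.3262)·(0.861147) = 0.280933
L = 0.353723/0.280933 = 1.2591

Final: 1.2591


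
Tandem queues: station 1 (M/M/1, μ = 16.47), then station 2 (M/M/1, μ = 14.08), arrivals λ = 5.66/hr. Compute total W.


Each node sees arrival rate λ = 5.66/hr (tandem ⇒ throughput preserved).
W₁ = 1/(μ₁−λ) = 1/(16.47−5.66) = 0.09251 hr
W₂ = 1/(μ₂−λ) = 1/(14.08−5.66) = 0.11876 hr
W_total = W₁ + W₂ = 0.09251 + 0.11876 = 0.21127 hr

Final: 0.21127 hr


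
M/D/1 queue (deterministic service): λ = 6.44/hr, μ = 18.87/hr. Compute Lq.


ρ = 6.44/18.87 = 0.3413
M/D/1: Lq = ρ²/(2(1−ρ)) = 0.1165/(2·0.6587) = 0.08841

Final: 0.08841


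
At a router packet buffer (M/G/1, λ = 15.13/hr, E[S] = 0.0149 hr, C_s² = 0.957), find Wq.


ρ = λ·E[S] = 15.13·0.0149 = 0.2254
E[S²] = E[S]²(1+C_s²) = 0.0149²·(1+0.957) = 0.0004345
Wq = λ·E[S²]/(2(1−ρ)) = 15.13·0.0004345/(2·0.7746) = 0.004243 hr

Final: 0.004243 hr


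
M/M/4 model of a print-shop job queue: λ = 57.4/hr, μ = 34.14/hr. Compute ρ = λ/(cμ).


ρ = λ/(cμ) = 57.4/(4·34.14) = 57.4/136.56 = 0.4203

Final: 0.4203


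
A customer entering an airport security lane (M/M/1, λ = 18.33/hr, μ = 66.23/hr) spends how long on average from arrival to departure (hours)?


W = 1/(μ−λ) = 1/(66.23 − 18.33) = 1/47.90 = 0.02088 hr

Final: 0.02088 hr


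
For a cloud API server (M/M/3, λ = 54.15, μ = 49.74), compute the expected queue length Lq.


a = λ/μ = 1.0887; ρ = a/3 = 0.3629
P₀ = 0.331260
Lq = P₀·a^c·ρ / (c!·(1−ρ)²) = 0.331260·1.29026·0.3629/(6·0.40591)
= 0.06368

Final: 0.06368


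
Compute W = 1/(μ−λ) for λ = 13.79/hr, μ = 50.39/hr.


W = 1/(μ−λ) = 1/(50.39 − 13.79) = 1/36.60 = 0.02732 hr

Final: 0.02732 hr


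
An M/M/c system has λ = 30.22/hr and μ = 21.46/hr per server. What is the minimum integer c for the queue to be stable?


Stability requires cμ > λ ⇔ c > λ/μ.
λ/μ = 30.22/21.46 = 1.4082
Minimum integer c = ⌊1.4082⌋ + 1 = 2
Check: 2·21.46 = 42.92 > 30.22, while 1·21.46 = 21.46 ≤ 30.22

Final: 2 servers


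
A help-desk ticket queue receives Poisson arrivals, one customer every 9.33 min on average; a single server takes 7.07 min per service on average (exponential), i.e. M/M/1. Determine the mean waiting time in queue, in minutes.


λ = 60/9.33 = 6.4309 /hr
μ = 60/7.07 = 8.4866 /hr
ρ = λ/μ = 6.4309/8.4866 = 0.7578
Wq = ρ/(μ−λ) = 0.7578/(8.4866−6.4309) = 0.36862 hr
In minutes: 0.36862·60 = 22.117 min

Final: 22.117 min


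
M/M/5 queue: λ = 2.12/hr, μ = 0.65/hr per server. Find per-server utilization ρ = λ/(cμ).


ρ = λ/(cμ) = 2.12/(5·0.65) = 2.12/3.25 = 0.6523

Final: 0.6523


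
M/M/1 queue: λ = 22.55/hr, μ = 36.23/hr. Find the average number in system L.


ρ = λ/μ = 22.55/36.23 = 0.6224
L = ρ/(1−ρ) = 0.6224/(1 − 0.6224) = 0.6224/0.3776 = 1.6484

Final: 1.6484
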